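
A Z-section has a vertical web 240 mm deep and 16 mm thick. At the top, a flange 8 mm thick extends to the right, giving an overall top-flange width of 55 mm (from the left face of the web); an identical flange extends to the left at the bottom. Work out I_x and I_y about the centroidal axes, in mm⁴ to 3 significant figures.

I_x ≈ 2.68 × 10⁷ mm⁴, I_y ≈ 6.33 × 10⁵ mm⁴

Treat the section as a set of non-overlapping primitives; coordinates are from the bounding-box lower-left.
Web: 16 × 240, A = 3 840 mm², y = 120 mm, Ī = 18 432 000 mm⁴.
Top flange (beyond web): 39 × 8, A = 312 mm², y = 236 mm, Ī = 1 664 mm⁴.
Bottom flange (beyond web): 39 × 8, A = 312 mm², y = 4 mm, Ī = 1 664 mm⁴.
Centroid: ȳ = ΣA·y / ΣA = 120 mm.
Transfer each piece to the centroidal x-axis using Ī + A·d² with d = y − 120:
  web: d = 0 mm → contributes +18 432 000 mm⁴
  top flange (beyond web): d = 116 mm → contributes +4 199 936 mm⁴
  bottom flange (beyond web): d = -116 mm → contributes +4 199 936 mm⁴
Total I = 26 831 872 mm⁴.
For the y-axis: x̄ = 47 mm.
Repeating about the centroidal y-axis gives I_y = 632 912 mm⁴.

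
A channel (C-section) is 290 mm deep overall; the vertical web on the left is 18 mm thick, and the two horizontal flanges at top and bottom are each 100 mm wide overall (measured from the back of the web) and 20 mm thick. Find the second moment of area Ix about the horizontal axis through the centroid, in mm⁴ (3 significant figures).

Ix ≈ 9.65 × 10⁷ mm⁴

Decompose the section into non-overlapping parts with the origin at the bottom-left of its bounding rectangle.
Web: 18 × 290, A = 5 220 mm², y = 145 mm, Ī = 36 583 500 mm⁴.
Top flange (beyond web): 82 × 20, A = 1 640 mm², y = 280 mm, Ī = 54 667 mm⁴.
Bottom flange (beyond web): 82 × 20, A = 1 640 mm², y = 10 mm, Ī = 54 667 mm⁴.
By symmetry the centroid is at mid-height, ȳ = 145 mm.
Transfer each piece to the horizontal axis through the centroid using Ī + A·d² with d = y − 145:
  web: d = 0 mm → contributes +36 583 500 mm⁴
  top flange (beyond web): d = 135 mm → contributes +29 943 667 mm⁴
  bottom flange (beyond web): d = -135 mm → contributes +29 943 667 mm⁴
Total I = 96 470 833 mm⁴.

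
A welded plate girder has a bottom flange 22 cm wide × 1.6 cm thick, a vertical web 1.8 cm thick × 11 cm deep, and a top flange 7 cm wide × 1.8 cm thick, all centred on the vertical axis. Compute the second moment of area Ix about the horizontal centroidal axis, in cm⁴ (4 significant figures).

Ix ≈ 1829 cm⁴

Decompose the section into non-overlapping parts with the origin at the bottom-left of its bounding rectangle.
Bottom plate: 22 × 1.6, A = 35.2 cm², y = 0.8 cm, Ī = 7.50933 cm⁴.
Web plate: 1.8 × 11, A = 19.8 cm², y = 7.1 cm, Ī = 199.65 cm⁴.
Top plate: 7 × 1.8, A = 12.6 cm², y = 13.5 cm, Ī = 3.402 cm⁴.
Centroid: ȳ = ΣA·y / ΣA = 5.01243 cm.
Transfer each piece to the horizontal centroidal axis using Ī + A·d² with d = y − 5.01243:
  bottom plate: d = -4.21243 cm → contributes +632.117 cm⁴
  web plate: d = 2.08757 cm → contributes +285.938 cm⁴
  top plate: d = 8.48757 cm → contributes +911.092 cm⁴
Total I = 1829.15 cm⁴.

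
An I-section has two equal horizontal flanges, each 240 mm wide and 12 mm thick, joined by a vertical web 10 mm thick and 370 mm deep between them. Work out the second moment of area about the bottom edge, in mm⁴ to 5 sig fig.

I_base ≈ 6.1954 × 10⁸ mm⁴

Split into non-overlapping primitives; take the origin at the lower-left of the bounding box.
Bottom flange: 240 × 12, A = 2 880 mm², y = 6 mm, Ī = 34 560 mm⁴.
Web: 10 × 370, A = 3 700 mm², y = 197 mm, Ī = 42 210 833 mm⁴.
Top flange: 240 × 12, A = 2 880 mm², y = 388 mm, Ī = 34 560 mm⁴.
Transfer each piece to a horizontal axis along the bottom face using Ī + A·d² with d = y − 0:
  bottom flange: d = 6 mm → contributes +138 240 mm⁴
  web: d = 197 mm → contributes +185 804 133 mm⁴
  top flange: d = 388 mm → contributes +433 601 280 mm⁴
Total I = 619 543 653 mm⁴.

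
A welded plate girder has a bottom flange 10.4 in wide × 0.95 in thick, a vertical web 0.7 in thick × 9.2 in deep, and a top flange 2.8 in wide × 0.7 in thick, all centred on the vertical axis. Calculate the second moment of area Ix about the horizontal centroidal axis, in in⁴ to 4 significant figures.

Ix ≈ 259.3 in⁴

Break the section into simple shapes (no overlaps), measuring from the bottom-left corner of the bounding box.
Bottom plate: 10.4 × 0.95, A = 9.88 in², y = 0.475 in, Ī = 0.743058 in⁴.
Web plate: 0.7 × 9.2, A = 6.44 in², y = 5.55 in, Ī = 45.4235 in⁴.
Top plate: 2.8 × 0.7, A = 1.96 in², y = 10.5 in, Ī = 0.0800333 in⁴.
Centroid: ȳ = ΣA·y / ΣA = 3.3378 in.
Transfer each piece to the horizontal centroidal axis using Ī + A·d² with d = y − 3.3378:
  bottom plate: d = -2.8628 in → contributes +81.7159 in⁴
  web plate: d = 2.2122 in → contributes +76.9397 in⁴
  top plate: d = 7.1622 in → contributes +100.622 in⁴
Total I = 259.278 in⁴.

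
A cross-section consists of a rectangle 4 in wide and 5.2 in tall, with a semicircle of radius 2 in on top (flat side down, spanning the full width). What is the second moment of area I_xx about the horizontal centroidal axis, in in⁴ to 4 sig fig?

Break the section into simple shapes (no overlaps), measuring from the bottom-left corner of the bounding box.
Rectangular body: 4 × 5.2, A = 20.8 in², y = 2.6 in, Ī = 46.8693 in⁴.
Semicircular cap: semicircle r = 2, A = 6.28319 in², y = 6.04883 in, Ī = 1.75611 in⁴.
Centroid: ȳ = ΣA·y / ΣA = 3.40011 in.
Transfer each piece to the horizontal centroidal axis using Ī + A·d² with d = y − 3.40011:
  rectangular body: d = -0.800113 in → contributes +60.1851 in⁴
  semicircular cap: d = 2.64871 in → contributes +45.8369 in⁴
Total I = 106.022 in⁴.

I_xx ≈ 106.0 in⁴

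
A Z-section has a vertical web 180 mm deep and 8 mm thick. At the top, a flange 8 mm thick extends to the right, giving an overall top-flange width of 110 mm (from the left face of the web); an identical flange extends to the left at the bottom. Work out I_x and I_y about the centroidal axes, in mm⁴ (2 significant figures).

Treat the section as a set of non-overlapping primitives; coordinates are from the bounding-box lower-left.
Web: 8 × 180, A = 1 440 mm², y = 90 mm, Ī = 3 888 000 mm⁴.
Top flange (beyond web): 102 × 8, A = 816 mm², y = 176 mm, Ī = 4 352 mm⁴.
Bottom flange (beyond web): 102 × 8, A = 816 mm², y = 4 mm, Ī = 4 352 mm⁴.
Centroid: ȳ = ΣA·y / ΣA = 90 mm.
Transfer each piece to the centroidal x-axis using Ī + A·d² with d = y − 90:
  web: d = 0 mm → contributes +3 888 000 mm⁴
  top flange (beyond web): d = 86 mm → contributes +6 039 488 mm⁴
  bottom flange (beyond web): d = -86 mm → contributes +6 039 488 mm⁴
Total I = 15 966 976 mm⁴.
For the y-axis: x̄ = 106 mm.
Repeating about the centroidal y-axis gives I_y = 6 359 424 mm⁴.

I_x ≈ 1.6 × 10⁷ mm⁴, I_y ≈ 6.4 × 10⁶ mm⁴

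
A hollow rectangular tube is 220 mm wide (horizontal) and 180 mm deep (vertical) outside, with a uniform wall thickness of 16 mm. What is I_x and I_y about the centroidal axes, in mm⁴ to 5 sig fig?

Decompose the section into non-overlapping parts with the origin at the bottom-left of its bounding rectangle.
Outer rectangle: 220 × 180, A = 39 600 mm², y = 90 mm, Ī = 106 920 000 mm⁴.
Inner void (subtracted): 188 × 148, A = 27 824 mm², y = 90 mm, Ī = 50 788 075 mm⁴.
By symmetry the centroid is at mid-height, ȳ = 90 mm.
All pieces are centred on the centroidal x-axis, so I = ΣĪ (holes subtracted) = 56 131 925 mm⁴.
Repeating about the centroidal y-axis gives I_y = 77 769 045 mm⁴.

I_x ≈ 5.6132 × 10⁷ mm⁴, I_y ≈ 7.7769 × 10⁷ mm⁴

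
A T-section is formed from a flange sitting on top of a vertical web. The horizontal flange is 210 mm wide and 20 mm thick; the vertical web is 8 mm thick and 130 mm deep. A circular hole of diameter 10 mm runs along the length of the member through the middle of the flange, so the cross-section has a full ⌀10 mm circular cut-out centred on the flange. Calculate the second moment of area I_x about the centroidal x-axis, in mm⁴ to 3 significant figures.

Decompose the section into non-overlapping parts with the origin at the bottom-left of its bounding rectangle.
Flange: 210 × 20, A = 4 200 mm², y = 140 mm, Ī = 140 000 mm⁴.
Web: 8 × 130, A = 1 040 mm², y = 65 mm, Ī = 1 464 667 mm⁴.
Hole (subtracted): ⌀10, A = 78.54 mm², y = 140 mm, Ī = 490.87 mm⁴.
Centroid: ȳ = ΣA·y / ΣA = 124.89 mm.
Transfer each piece to the centroidal x-axis using Ī + A·d² with d = y − 124.89:
  flange: d = 15.112 mm → contributes +1 099 165 mm⁴
  web: d = -59.888 mm → contributes +5 194 702 mm⁴
  hole: d = 15.112 mm → contributes −18 427 mm⁴
Total I = 6 275 440 mm⁴.

I_x ≈ 6.28 × 10⁶ mm⁴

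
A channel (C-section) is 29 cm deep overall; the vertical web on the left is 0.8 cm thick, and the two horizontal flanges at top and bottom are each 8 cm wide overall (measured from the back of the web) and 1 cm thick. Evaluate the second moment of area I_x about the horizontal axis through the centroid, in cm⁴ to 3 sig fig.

I_x ≈ 4450 cm⁴

Decompose the section into non-overlapping parts with the origin at the bottom-left of its bounding rectangle.
Web: 0.8 × 29, A = 23.2 cm², y = 14.5 cm, Ī = 1625.9 cm⁴.
Top flange (beyond web): 7.2 × 1, A = 7.2 cm², y = 28.5 cm, Ī = 0.6 cm⁴.
Bottom flange (beyond web): 7.2 × 1, A = 7.2 cm², y = 0.5 cm, Ī = 0.6 cm⁴.
By symmetry the centroid is at mid-height, ȳ = 14.5 cm.
Transfer each piece to the horizontal axis through the centroid using Ī + A·d² with d = y − 14.5:
  web: d = 0 cm → contributes +1625.9 cm⁴
  top flange (beyond web): d = 14 cm → contributes +1411.8 cm⁴
  bottom flange (beyond web): d = -14 cm → contributes +1411.8 cm⁴
Total I = 4449.5 cm⁴.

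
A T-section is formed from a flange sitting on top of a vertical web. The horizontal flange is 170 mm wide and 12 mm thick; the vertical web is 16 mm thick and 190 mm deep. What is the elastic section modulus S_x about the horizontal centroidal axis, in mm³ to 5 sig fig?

S_x ≈ 1.5951 × 10⁵ mm³

Decompose the section into non-overlapping parts with the origin at the bottom-left of its bounding rectangle.
Flange: 170 × 12, A = 2 040 mm², y = 196 mm, Ī = 24 480 mm⁴.
Web: 16 × 190, A = 3 040 mm², y = 95 mm, Ī = 9 145 333 mm⁴.
Centroid: ȳ = ΣA·y / ΣA = 135.5591 mm.
Transfer each piece to the horizontal centroidal axis using Ī + A·d² with d = y − 135.5591:
  flange: d = 60.44094 mm → contributes +7 476 820 mm⁴
  web: d = -40.55906 mm → contributes +14 146 246 mm⁴
Total I = 21 623 066 mm⁴.
Extreme fibre distance c = 135.5591 mm; S = I/c = 159510.3 mm³.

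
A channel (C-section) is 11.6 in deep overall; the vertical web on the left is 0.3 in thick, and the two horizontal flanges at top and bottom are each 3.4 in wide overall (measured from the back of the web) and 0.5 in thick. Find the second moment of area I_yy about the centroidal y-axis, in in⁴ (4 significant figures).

I_yy ≈ 7.247 in⁴

Decompose the section into non-overlapping parts with the origin at the bottom-left of its bounding rectangle.
Web: 0.3 × 11.6, A = 3.48 in², x = 0.15 in, Ī = 0.0261 in⁴.
Top flange (beyond web): 3.1 × 0.5, A = 1.55 in², x = 1.85 in, Ī = 1.24129 in⁴.
Bottom flange (beyond web): 3.1 × 0.5, A = 1.55 in², x = 1.85 in, Ī = 1.24129 in⁴.
Centroid: x̄ = ΣA·x / ΣA = 0.950912 in.
Transfer each piece to the centroidal y-axis using Ī + A·d² with d = x − 0.950912:
  web: d = -0.800912 in → contributes +2.25838 in⁴
  top flange (beyond web): d = 0.899088 in → contributes +2.49425 in⁴
  bottom flange (beyond web): d = 0.899088 in → contributes +2.49425 in⁴
Total I = 7.24688 in⁴.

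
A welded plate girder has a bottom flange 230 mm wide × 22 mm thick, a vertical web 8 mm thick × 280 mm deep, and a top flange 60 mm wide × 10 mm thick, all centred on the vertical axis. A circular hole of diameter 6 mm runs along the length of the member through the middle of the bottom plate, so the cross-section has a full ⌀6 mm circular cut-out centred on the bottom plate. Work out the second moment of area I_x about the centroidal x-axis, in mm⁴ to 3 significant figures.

Decompose the section into non-overlapping parts with the origin at the bottom-left of its bounding rectangle.
Bottom plate: 230 × 22, A = 5 060 mm², y = 11 mm, Ī = 204 087 mm⁴.
Web plate: 8 × 280, A = 2 240 mm², y = 162 mm, Ī = 14 634 667 mm⁴.
Top plate: 60 × 10, A = 600 mm², y = 307 mm, Ī = 5 000 mm⁴.
Hole (subtracted): ⌀6, A = 28.274 mm², y = 11 mm, Ī = 63.617 mm⁴.
Centroid: ȳ = ΣA·y / ΣA = 76.531 mm.
Transfer each piece to the centroidal x-axis using Ī + A·d² with d = y − 76.531:
  bottom plate: d = -65.531 mm → contributes +21 933 132 mm⁴
  web plate: d = 85.469 mm → contributes +30 997 855 mm⁴
  top plate: d = 230.47 mm → contributes +31 874 648 mm⁴
  hole: d = -65.531 mm → contributes −121 481 mm⁴
Total I = 84 684 153 mm⁴.

I_x ≈ 8.47 × 10⁷ mm⁴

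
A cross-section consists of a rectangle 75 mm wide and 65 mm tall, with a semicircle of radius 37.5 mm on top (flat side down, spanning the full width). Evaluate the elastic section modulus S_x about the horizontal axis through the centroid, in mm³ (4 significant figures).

S_x ≈ 1.001 × 10⁵ mm³

Break the section into simple shapes (no overlaps), measuring from the bottom-left corner of the bounding box.
Rectangular body: 75 × 65, A = 4 875 mm², y = 32.5 mm, Ī = 1 716 406 mm⁴.
Semicircular cap: semicircle r = 37.5, A = 2208.93 mm², y = 80.9155 mm, Ī = 217 049 mm⁴.
Centroid: ȳ = ΣA·y / ΣA = 47.5971 mm.
Transfer each piece to the horizontal axis through the centroid using Ī + A·d² with d = y − 47.5971:
  rectangular body: d = -15.0971 mm → contributes +2 827 522 mm⁴
  semicircular cap: d = 33.3184 mm → contributes +2 669 224 mm⁴
Total I = 5 496 747 mm⁴.
Extreme fibre distance c = 54.9029 mm; S = I/c = 100 118 mm³.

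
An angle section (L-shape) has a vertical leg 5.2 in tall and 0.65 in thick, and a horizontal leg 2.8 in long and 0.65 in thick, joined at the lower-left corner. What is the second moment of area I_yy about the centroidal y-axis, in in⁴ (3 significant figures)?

Break the section into simple shapes (no overlaps), measuring from the bottom-left corner of the bounding box.
Vertical leg: 0.65 × 5.2, A = 3.38 in², x = 0.325 in, Ī = 0.119 in⁴.
Horizontal leg (remainder): 2.15 × 0.65, A = 1.3975 in², x = 1.725 in, Ī = 0.53833 in⁴.
Centroid: x̄ = ΣA·x / ΣA = 0.73452 in.
Transfer each piece to the centroidal y-axis using Ī + A·d² with d = x − 0.73452:
  vertical leg: d = -0.40952 in → contributes +0.68586 in⁴
  horizontal leg (remainder): d = 0.99048 in → contributes +1.9093 in⁴
Total I = 2.5952 in⁴.

I_yy ≈ 2.60 in⁴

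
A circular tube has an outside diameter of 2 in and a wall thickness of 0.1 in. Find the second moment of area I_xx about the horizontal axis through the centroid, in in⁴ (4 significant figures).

I_xx ≈ 0.2701 in⁴

Decompose the section into non-overlapping parts with the origin at the bottom-left of its bounding rectangle.
Outer circle: ⌀2, A = 3.14159 in², y = 1 in, Ī = 0.785398 in⁴.
Bore (subtracted): ⌀1.8, A = 2.54469 in², y = 1 in, Ī = 0.5153 in⁴.
By symmetry the centroid is at mid-height, ȳ = 1 in.
All pieces are centred on the horizontal axis through the centroid, so I = ΣĪ (holes subtracted) = 0.270098 in⁴.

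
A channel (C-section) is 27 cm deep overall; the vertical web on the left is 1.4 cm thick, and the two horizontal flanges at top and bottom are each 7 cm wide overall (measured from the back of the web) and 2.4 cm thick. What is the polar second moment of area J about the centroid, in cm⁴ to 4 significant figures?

J ≈ 6645 cm⁴

Split into non-overlapping primitives; take the origin at the lower-left of the bounding box.
Web: 1.4 × 27, A = 37.8 cm², y = 13.5 cm, Ī = 2296.35 cm⁴.
Top flange (beyond web): 5.6 × 2.4, A = 13.44 cm², y = 25.8 cm, Ī = 6.4512 cm⁴.
Bottom flange (beyond web): 5.6 × 2.4, A = 13.44 cm², y = 1.2 cm, Ī = 6.4512 cm⁴.
By symmetry the centroid is at mid-height, ȳ = 13.5 cm.
Transfer each piece to the centroidal x-axis using Ī + A·d² with d = y − 13.5:
  web: d = 0 cm → contributes +2296.35 cm⁴
  top flange (beyond web): d = 12.3 cm → contributes +2039.79 cm⁴
  bottom flange (beyond web): d = -12.3 cm → contributes +2039.79 cm⁴
Total I = 6375.93 cm⁴.
For the y-axis: x̄ = 2.15455 cm.
Repeating about the centroidal y-axis gives I_y = 268.857 cm⁴.
Polar second moment: J = I_x + I_y = 6644.78 cm⁴.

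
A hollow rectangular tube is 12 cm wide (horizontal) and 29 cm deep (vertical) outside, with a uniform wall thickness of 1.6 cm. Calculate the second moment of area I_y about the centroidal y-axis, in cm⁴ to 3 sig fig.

Decompose the section into non-overlapping parts with the origin at the bottom-left of its bounding rectangle.
Outer rectangle: 12 × 29, A = 348 cm², x = 6 cm, Ī = 4 176 cm⁴.
Inner void (subtracted): 8.8 × 25.8, A = 227.04 cm², x = 6 cm, Ī = 1465.2 cm⁴.
By symmetry the centroid is at mid-width, x̄ = 6 cm.
All pieces are centred on the centroidal y-axis, so I = ΣĪ (holes subtracted) = 2710.8 cm⁴.

I_y ≈ 2710 cm⁴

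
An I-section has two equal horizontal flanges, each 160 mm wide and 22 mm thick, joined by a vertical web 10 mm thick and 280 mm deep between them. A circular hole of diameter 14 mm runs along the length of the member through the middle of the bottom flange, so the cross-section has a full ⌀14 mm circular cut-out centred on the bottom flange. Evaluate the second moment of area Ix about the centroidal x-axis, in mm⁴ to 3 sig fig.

Ix ≈ 1.76 × 10⁸ mm⁴

Treat the section as a set of non-overlapping primitives; coordinates are from the bounding-box lower-left.
Bottom flange: 160 × 22, A = 3 520 mm², y = 11 mm, Ī = 141 973 mm⁴.
Web: 10 × 280, A = 2 800 mm², y = 162 mm, Ī = 18 293 333 mm⁴.
Top flange: 160 × 22, A = 3 520 mm², y = 313 mm, Ī = 141 973 mm⁴.
Hole (subtracted): ⌀14, A = 153.94 mm², y = 11 mm, Ī = 1885.7 mm⁴.
Centroid: ȳ = ΣA·y / ΣA = 164.4 mm.
Transfer each piece to the centroidal x-axis using Ī + A·d² with d = y − 164.4:
  bottom flange: d = -153.4 mm → contributes +82 972 852 mm⁴
  web: d = -2.3998 mm → contributes +18 309 459 mm⁴
  top flange: d = 148.6 mm → contributes +77 870 678 mm⁴
  hole: d = -153.4 mm → contributes −3 624 279 mm⁴
Total I = 175 528 710 mm⁴.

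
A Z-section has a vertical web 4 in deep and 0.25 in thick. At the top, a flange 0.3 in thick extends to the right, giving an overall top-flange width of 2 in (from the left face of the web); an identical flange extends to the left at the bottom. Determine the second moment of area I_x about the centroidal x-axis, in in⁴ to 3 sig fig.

I_x ≈ 4.93 in⁴

Break the section into simple shapes (no overlaps), measuring from the bottom-left corner of the bounding box.
Web: 0.25 × 4, A = 1 in², y = 2 in, Ī = 1.3333 in⁴.
Top flange (beyond web): 1.75 × 0.3, A = 0.525 in², y = 3.85 in, Ī = 0.0039375 in⁴.
Bottom flange (beyond web): 1.75 × 0.3, A = 0.525 in², y = 0.15 in, Ī = 0.0039375 in⁴.
Centroid: ȳ = ΣA·y / ΣA = 2 in.
Transfer each piece to the centroidal x-axis using Ī + A·d² with d = y − 2:
  web: d = 0 in → contributes +1.3333 in⁴
  top flange (beyond web): d = 1.85 in → contributes +1.8008 in⁴
  bottom flange (beyond web): d = -1.85 in → contributes +1.8008 in⁴
Total I = 4.9348 in⁴.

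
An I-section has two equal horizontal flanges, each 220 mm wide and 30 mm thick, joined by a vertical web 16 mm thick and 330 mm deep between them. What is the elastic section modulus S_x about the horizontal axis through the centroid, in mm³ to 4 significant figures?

S_x ≈ 2.444 × 10⁶ mm³

Break the section into simple shapes (no overlaps), measuring from the bottom-left corner of the bounding box.
Bottom flange: 220 × 30, A = 6 600 mm², y = 15 mm, Ī = 495 000 mm⁴.
Web: 16 × 330, A = 5 280 mm², y = 195 mm, Ī = 47 916 000 mm⁴.
Top flange: 220 × 30, A = 6 600 mm², y = 375 mm, Ī = 495 000 mm⁴.
By symmetry the centroid is at mid-height, ȳ = 195 mm.
Transfer each piece to the horizontal axis through the centroid using Ī + A·d² with d = y − 195:
  bottom flange: d = -180 mm → contributes +214 335 000 mm⁴
  web: d = 0 mm → contributes +47 916 000 mm⁴
  top flange: d = 180 mm → contributes +214 335 000 mm⁴
Total I = 476 586 000 mm⁴.
Extreme fibre distance c = 195 mm; S = I/c = 2 444 031 mm³.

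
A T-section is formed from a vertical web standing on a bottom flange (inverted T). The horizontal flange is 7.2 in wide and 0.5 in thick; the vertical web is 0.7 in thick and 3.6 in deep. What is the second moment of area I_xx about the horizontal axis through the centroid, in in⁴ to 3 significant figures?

Break the section into simple shapes (no overlaps), measuring from the bottom-left corner of the bounding box.
Flange: 7.2 × 0.5, A = 3.6 in², y = 0.25 in, Ī = 0.075 in⁴.
Web: 0.7 × 3.6, A = 2.52 in², y = 2.3 in, Ī = 2.7216 in⁴.
Centroid: ȳ = ΣA·y / ΣA = 1.0941 in.
Transfer each piece to the horizontal axis through the centroid using Ī + A·d² with d = y − 1.0941:
  flange: d = -0.84412 in → contributes +2.6401 in⁴
  web: d = 1.2059 in → contributes +6.3861 in⁴
Total I = 9.0262 in⁴.

I_xx ≈ 9.03 in⁴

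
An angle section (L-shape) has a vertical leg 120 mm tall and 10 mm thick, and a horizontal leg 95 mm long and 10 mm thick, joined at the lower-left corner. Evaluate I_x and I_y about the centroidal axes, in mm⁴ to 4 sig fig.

I_x ≈ 2.952 × 10⁶ mm⁴, I_y ≈ 1.644 × 10⁶ mm⁴

Split into non-overlapping primitives; take the origin at the lower-left of the bounding box.
Vertical leg: 10 × 120, A = 1 200 mm², y = 60 mm, Ī = 1 440 000 mm⁴.
Horizontal leg (remainder): 85 × 10, A = 850 mm², y = 5 mm, Ī = 7083.33 mm⁴.
Centroid: ȳ = ΣA·y / ΣA = 37.1951 mm.
Transfer each piece to the centroidal x-axis using Ī + A·d² with d = y − 37.1951:
  vertical leg: d = 22.8049 mm → contributes +2 064 075 mm⁴
  horizontal leg (remainder): d = -32.1951 mm → contributes +888 130 mm⁴
Total I = 2 952 205 mm⁴.
For the y-axis: x̄ = 24.6951 mm.
Repeating about the centroidal y-axis gives I_y = 1 644 393 mm⁴.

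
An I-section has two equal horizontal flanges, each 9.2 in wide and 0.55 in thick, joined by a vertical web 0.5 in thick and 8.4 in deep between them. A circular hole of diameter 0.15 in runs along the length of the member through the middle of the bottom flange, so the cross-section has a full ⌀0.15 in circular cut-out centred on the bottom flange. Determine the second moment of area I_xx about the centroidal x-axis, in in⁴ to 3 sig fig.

Decompose the section into non-overlapping parts with the origin at the bottom-left of its bounding rectangle.
Bottom flange: 9.2 × 0.55, A = 5.06 in², y = 0.275 in, Ī = 0.12755 in⁴.
Web: 0.5 × 8.4, A = 4.2 in², y = 4.75 in, Ī = 24.696 in⁴.
Top flange: 9.2 × 0.55, A = 5.06 in², y = 9.225 in, Ī = 0.12755 in⁴.
Hole (subtracted): ⌀0.15, A = 0.017671 in², y = 0.275 in, Ī = 0.00002485 in⁴.
Centroid: ȳ = ΣA·y / ΣA = 4.7555 in.
Transfer each piece to the centroidal x-axis using Ī + A·d² with d = y − 4.7555:
  bottom flange: d = -4.4805 in → contributes +101.71 in⁴
  web: d = -0.0055292 in → contributes +24.696 in⁴
  top flange: d = 4.4695 in → contributes +101.21 in⁴
  hole: d = -4.4805 in → contributes −0.35478 in⁴
Total I = 227.26 in⁴.

I_xx ≈ 227 in⁴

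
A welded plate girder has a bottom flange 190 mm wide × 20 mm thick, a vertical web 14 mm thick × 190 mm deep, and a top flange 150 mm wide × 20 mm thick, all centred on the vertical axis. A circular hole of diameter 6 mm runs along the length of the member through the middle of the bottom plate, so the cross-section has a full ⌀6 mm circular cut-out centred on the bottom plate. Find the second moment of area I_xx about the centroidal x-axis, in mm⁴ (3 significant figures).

I_xx ≈ 8.22 × 10⁷ mm⁴

Break the section into simple shapes (no overlaps), measuring from the bottom-left corner of the bounding box.
Bottom plate: 190 × 20, A = 3 800 mm², y = 10 mm, Ī = 126 667 mm⁴.
Web plate: 14 × 190, A = 2 660 mm², y = 115 mm, Ī = 8 002 167 mm⁴.
Top plate: 150 × 20, A = 3 000 mm², y = 220 mm, Ī = 100 000 mm⁴.
Hole (subtracted): ⌀6, A = 28.274 mm², y = 10 mm, Ī = 63.617 mm⁴.
Centroid: ȳ = ΣA·y / ΣA = 106.41 mm.
Transfer each piece to the centroidal x-axis using Ī + A·d² with d = y − 106.41:
  bottom plate: d = -96.409 mm → contributes +35 446 257 mm⁴
  web plate: d = 8.5913 mm → contributes +8 198 504 mm⁴
  top plate: d = 113.59 mm → contributes +38 808 980 mm⁴
  hole: d = -96.409 mm → contributes −262 863 mm⁴
Total I = 82 190 878 mm⁴.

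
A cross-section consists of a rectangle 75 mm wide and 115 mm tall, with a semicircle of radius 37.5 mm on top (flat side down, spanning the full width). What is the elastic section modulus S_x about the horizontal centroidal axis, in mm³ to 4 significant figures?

S_x ≈ 2.399 × 10⁵ mm³

Decompose the section into non-overlapping parts with the origin at the bottom-left of its bounding rectangle.
Rectangular body: 75 × 115, A = 8 625 mm², y = 57.5 mm, Ī = 9 505 469 mm⁴.
Semicircular cap: semicircle r = 37.5, A = 2208.93 mm², y = 130.915 mm, Ī = 217 049 mm⁴.
Centroid: ȳ = ΣA·y / ΣA = 72.4687 mm.
Transfer each piece to the horizontal centroidal axis using Ī + A·d² with d = y − 72.4687:
  rectangular body: d = -14.9687 mm → contributes +11 438 003 mm⁴
  semicircular cap: d = 58.4468 mm → contributes +7 762 823 mm⁴
Total I = 19 200 826 mm⁴.
Extreme fibre distance c = 80.0313 mm; S = I/c = 239 916 mm³.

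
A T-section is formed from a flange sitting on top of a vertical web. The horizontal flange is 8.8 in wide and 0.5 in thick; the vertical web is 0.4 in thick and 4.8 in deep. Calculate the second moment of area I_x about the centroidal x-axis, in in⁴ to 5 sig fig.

Split into non-overlapping primitives; take the origin at the lower-left of the bounding box.
Flange: 8.8 × 0.5, A = 4.4 in², y = 5.05 in, Ī = 0.09166667 in⁴.
Web: 0.4 × 4.8, A = 1.92 in², y = 2.4 in, Ī = 3.6864 in⁴.
Centroid: ȳ = ΣA·y / ΣA = 4.244937 in.
Transfer each piece to the centroidal x-axis using Ī + A·d² with d = y − 4.244937:
  flange: d = 0.8050633 in → contributes +2.943425 in⁴
  web: d = -1.844937 in → contributes +10.22168 in⁴
Total I = 13.1651 in⁴.

I_x ≈ 13.165 in⁴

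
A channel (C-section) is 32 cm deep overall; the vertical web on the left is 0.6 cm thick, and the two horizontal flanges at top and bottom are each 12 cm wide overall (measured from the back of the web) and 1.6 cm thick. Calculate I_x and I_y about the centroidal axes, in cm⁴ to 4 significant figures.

Break the section into simple shapes (no overlaps), measuring from the bottom-left corner of the bounding box.
Web: 0.6 × 32, A = 19.2 cm², y = 16 cm, Ī = 1638.4 cm⁴.
Top flange (beyond web): 11.4 × 1.6, A = 18.24 cm², y = 31.2 cm, Ī = 3.8912 cm⁴.
Bottom flange (beyond web): 11.4 × 1.6, A = 18.24 cm², y = 0.8 cm, Ī = 3.8912 cm⁴.
By symmetry the centroid is at mid-height, ȳ = 16 cm.
Transfer each piece to the centroidal x-axis using Ī + A·d² with d = y − 16:
  web: d = 0 cm → contributes +1638.4 cm⁴
  top flange (beyond web): d = 15.2 cm → contributes +4218.06 cm⁴
  bottom flange (beyond web): d = -15.2 cm → contributes +4218.06 cm⁴
Total I = 10074.5 cm⁴.
For the y-axis: x̄ = 4.23103 cm.
Repeating about the centroidal y-axis gives I_y = 848.51 cm⁴.

I_x ≈ 1.007 × 10⁴ cm⁴, I_y ≈ 848.5 cm⁴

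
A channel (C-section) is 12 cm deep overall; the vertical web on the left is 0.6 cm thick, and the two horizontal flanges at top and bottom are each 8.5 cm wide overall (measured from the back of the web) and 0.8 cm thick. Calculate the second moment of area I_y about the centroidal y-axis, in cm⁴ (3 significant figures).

Decompose the section into non-overlapping parts with the origin at the bottom-left of its bounding rectangle.
Web: 0.6 × 12, A = 7.2 cm², x = 0.3 cm, Ī = 0.216 cm⁴.
Top flange (beyond web): 7.9 × 0.8, A = 6.32 cm², x = 4.55 cm, Ī = 32.869 cm⁴.
Bottom flange (beyond web): 7.9 × 0.8, A = 6.32 cm², x = 4.55 cm, Ī = 32.869 cm⁴.
Centroid: x̄ = ΣA·x / ΣA = 3.0077 cm.
Transfer each piece to the centroidal y-axis using Ī + A·d² with d = x − 3.0077:
  web: d = -2.7077 cm → contributes +53.002 cm⁴
  top flange (beyond web): d = 1.5423 cm → contributes +47.903 cm⁴
  bottom flange (beyond web): d = 1.5423 cm → contributes +47.903 cm⁴
Total I = 148.81 cm⁴.

I_y ≈ 149 cm⁴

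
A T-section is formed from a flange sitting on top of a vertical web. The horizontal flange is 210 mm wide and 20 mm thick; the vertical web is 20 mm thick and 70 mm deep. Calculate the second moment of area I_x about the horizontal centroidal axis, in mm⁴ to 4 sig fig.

I_x ≈ 2.838 × 10⁶ mm⁴

Split into non-overlapping primitives; take the origin at the lower-left of the bounding box.
Flange: 210 × 20, A = 4 200 mm², y = 80 mm, Ī = 140 000 mm⁴.
Web: 20 × 70, A = 1 400 mm², y = 35 mm, Ī = 571 667 mm⁴.
Centroid: ȳ = ΣA·y / ΣA = 68.75 mm.
Transfer each piece to the horizontal centroidal axis using Ī + A·d² with d = y − 68.75:
  flange: d = 11.25 mm → contributes +671 563 mm⁴
  web: d = -33.75 mm → contributes +2 166 354 mm⁴
Total I = 2 837 917 mm⁴.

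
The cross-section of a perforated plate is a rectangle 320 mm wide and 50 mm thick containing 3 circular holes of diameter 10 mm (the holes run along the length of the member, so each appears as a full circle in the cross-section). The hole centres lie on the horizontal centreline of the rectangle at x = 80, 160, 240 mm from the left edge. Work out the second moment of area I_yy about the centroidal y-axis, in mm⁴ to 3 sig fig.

Split into non-overlapping primitives; take the origin at the lower-left of the bounding box.
Plate: 320 × 50, A = 16 000 mm², x = 160 mm, Ī = 136 533 333 mm⁴.
Hole 1 (subtracted): ⌀10, A = 78.54 mm², x = 80 mm, Ī = 490.87 mm⁴.
Hole 2 (subtracted): ⌀10, A = 78.54 mm², x = 160 mm, Ī = 490.87 mm⁴.
Hole 3 (subtracted): ⌀10, A = 78.54 mm², x = 240 mm, Ī = 490.87 mm⁴.
By symmetry the centroid is at mid-width, x̄ = 160 mm.
Transfer each piece to the centroidal y-axis using Ī + A·d² with d = x − 160:
  plate: d = 0 mm → contributes +136 533 333 mm⁴
  hole 1: d = -80 mm → contributes −503 146 mm⁴
  hole 2: d = 0 mm → contributes −490.87 mm⁴
  hole 3: d = 80 mm → contributes −503 146 mm⁴
Total I = 135 526 551 mm⁴.

I_yy ≈ 1.36 × 10⁸ mm⁴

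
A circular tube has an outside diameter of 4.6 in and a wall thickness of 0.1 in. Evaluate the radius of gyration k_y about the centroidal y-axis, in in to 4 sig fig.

k_y ≈ 1.591 in

Decompose the section into non-overlapping parts with the origin at the bottom-left of its bounding rectangle.
Outer circle: ⌀4.6, A = 16.619 in², x = 2.3 in, Ī = 21.9787 in⁴.
Bore (subtracted): ⌀4.4, A = 15.2053 in², x = 2.3 in, Ī = 18.3984 in⁴.
By symmetry the centroid is at mid-width, x̄ = 2.3 in.
All pieces are centred on the centroidal y-axis, so I = ΣĪ (holes subtracted) = 3.58024 in⁴.
Radius of gyration: k = √(I/A) = √(3.58024 / 1.41372) = 1.59138 in.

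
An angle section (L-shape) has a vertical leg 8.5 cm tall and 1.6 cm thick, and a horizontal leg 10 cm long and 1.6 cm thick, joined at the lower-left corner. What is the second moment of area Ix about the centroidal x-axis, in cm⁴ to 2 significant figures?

Break the section into simple shapes (no overlaps), measuring from the bottom-left corner of the bounding box.
Vertical leg: 1.6 × 8.5, A = 13.6 cm², y = 4.25 cm, Ī = 81.88 cm⁴.
Horizontal leg (remainder): 8.4 × 1.6, A = 13.44 cm², y = 0.8 cm, Ī = 2.867 cm⁴.
Centroid: ȳ = ΣA·y / ΣA = 2.535 cm.
Transfer each piece to the centroidal x-axis using Ī + A·d² with d = y − 2.535:
  vertical leg: d = 1.715 cm → contributes +121.9 cm⁴
  horizontal leg (remainder): d = -1.735 cm → contributes +43.33 cm⁴
Total I = 165.2 cm⁴.

Ix ≈ 170 cm⁴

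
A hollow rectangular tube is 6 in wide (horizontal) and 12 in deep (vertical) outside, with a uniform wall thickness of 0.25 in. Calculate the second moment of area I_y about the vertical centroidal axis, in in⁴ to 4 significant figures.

Split into non-overlapping primitives; take the origin at the lower-left of the bounding box.
Outer rectangle: 6 × 12, A = 72 in², x = 3 in, Ī = 216 in⁴.
Inner void (subtracted): 5.5 × 11.5, A = 63.25 in², x = 3 in, Ī = 159.443 in⁴.
By symmetry the centroid is at mid-width, x̄ = 3 in.
All pieces are centred on the vertical centroidal axis, so I = ΣĪ (holes subtracted) = 56.5573 in⁴.

I_y ≈ 56.56 in⁴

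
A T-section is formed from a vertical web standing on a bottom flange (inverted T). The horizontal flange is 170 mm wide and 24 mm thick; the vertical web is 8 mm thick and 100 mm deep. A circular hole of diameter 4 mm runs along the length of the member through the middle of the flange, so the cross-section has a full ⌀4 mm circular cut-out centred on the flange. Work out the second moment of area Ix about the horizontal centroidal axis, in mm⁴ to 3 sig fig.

Ix ≈ 3.43 × 10⁶ mm⁴

Break the section into simple shapes (no overlaps), measuring from the bottom-left corner of the bounding box.
Flange: 170 × 24, A = 4 080 mm², y = 12 mm, Ī = 195 840 mm⁴.
Web: 8 × 100, A = 800 mm², y = 74 mm, Ī = 666 667 mm⁴.
Hole (subtracted): ⌀4, A = 12.566 mm², y = 12 mm, Ī = 12.566 mm⁴.
Centroid: ȳ = ΣA·y / ΣA = 22.19 mm.
Transfer each piece to the horizontal centroidal axis using Ī + A·d² with d = y − 22.19:
  flange: d = -10.19 mm → contributes +619 506 mm⁴
  web: d = 51.81 mm → contributes +2 814 073 mm⁴
  hole: d = -10.19 mm → contributes −1317.5 mm⁴
Total I = 3 432 261 mm⁴.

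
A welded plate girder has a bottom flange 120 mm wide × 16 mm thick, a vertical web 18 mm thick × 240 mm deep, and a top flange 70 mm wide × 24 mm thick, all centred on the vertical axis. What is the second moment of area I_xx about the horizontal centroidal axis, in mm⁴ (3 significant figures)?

Split into non-overlapping primitives; take the origin at the lower-left of the bounding box.
Bottom plate: 120 × 16, A = 1 920 mm², y = 8 mm, Ī = 40 960 mm⁴.
Web plate: 18 × 240, A = 4 320 mm², y = 136 mm, Ī = 20 736 000 mm⁴.
Top plate: 70 × 24, A = 1 680 mm², y = 268 mm, Ī = 80 640 mm⁴.
Centroid: ȳ = ΣA·y / ΣA = 132.97 mm.
Transfer each piece to the horizontal centroidal axis using Ī + A·d² with d = y − 132.97:
  bottom plate: d = -124.97 mm → contributes +30 026 416 mm⁴
  web plate: d = 3.0303 mm → contributes +20 775 669 mm⁴
  top plate: d = 135.03 mm → contributes +30 712 387 mm⁴
Total I = 81 514 473 mm⁴.

I_xx ≈ 8.15 × 10⁷ mm⁴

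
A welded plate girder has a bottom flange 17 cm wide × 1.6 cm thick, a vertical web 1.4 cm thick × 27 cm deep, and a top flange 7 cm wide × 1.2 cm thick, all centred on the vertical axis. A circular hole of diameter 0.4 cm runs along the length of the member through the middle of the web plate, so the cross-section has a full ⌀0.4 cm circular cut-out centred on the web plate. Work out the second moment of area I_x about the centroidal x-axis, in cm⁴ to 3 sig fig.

I_x ≈ 8540 cm⁴

Split into non-overlapping primitives; take the origin at the lower-left of the bounding box.
Bottom plate: 17 × 1.6, A = 27.2 cm², y = 0.8 cm, Ī = 5.8027 cm⁴.
Web plate: 1.4 × 27, A = 37.8 cm², y = 15.1 cm, Ī = 2296.4 cm⁴.
Top plate: 7 × 1.2, A = 8.4 cm², y = 29.2 cm, Ī = 1.008 cm⁴.
Hole (subtracted): ⌀0.4, A = 0.12566 cm², y = 15.1 cm, Ī = 0.0012566 cm⁴.
Centroid: ȳ = ΣA·y / ΣA = 11.408 cm.
Transfer each piece to the centroidal x-axis using Ī + A·d² with d = y − 11.408:
  bottom plate: d = -10.608 cm → contributes +3066.7 cm⁴
  web plate: d = 3.6919 cm → contributes +2811.6 cm⁴
  top plate: d = 17.792 cm → contributes +2 660 cm⁴
  hole: d = 3.6919 cm → contributes −1.714 cm⁴
Total I = 8536.6 cm⁴.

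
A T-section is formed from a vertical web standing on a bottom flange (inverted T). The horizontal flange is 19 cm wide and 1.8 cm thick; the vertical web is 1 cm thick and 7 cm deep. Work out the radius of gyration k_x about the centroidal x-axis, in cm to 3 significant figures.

Decompose the section into non-overlapping parts with the origin at the bottom-left of its bounding rectangle.
Flange: 19 × 1.8, A = 34.2 cm², y = 0.9 cm, Ī = 9.234 cm⁴.
Web: 1 × 7, A = 7 cm², y = 5.3 cm, Ī = 28.583 cm⁴.
Centroid: ȳ = ΣA·y / ΣA = 1.6476 cm.
Transfer each piece to the centroidal x-axis using Ī + A·d² with d = y − 1.6476:
  flange: d = -0.74757 cm → contributes +28.347 cm⁴
  web: d = 3.6524 cm → contributes +121.96 cm⁴
Total I = 150.31 cm⁴.
Radius of gyration: k = √(I/A) = √(150.31 / 41.2) = 1.9101 cm.

k_x ≈ 1.91 cm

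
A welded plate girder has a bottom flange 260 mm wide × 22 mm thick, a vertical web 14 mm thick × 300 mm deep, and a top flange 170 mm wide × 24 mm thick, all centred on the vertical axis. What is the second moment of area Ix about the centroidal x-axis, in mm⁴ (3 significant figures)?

Split into non-overlapping primitives; take the origin at the lower-left of the bounding box.
Bottom plate: 260 × 22, A = 5 720 mm², y = 11 mm, Ī = 230 707 mm⁴.
Web plate: 14 × 300, A = 4 200 mm², y = 172 mm, Ī = 31 500 000 mm⁴.
Top plate: 170 × 24, A = 4 080 mm², y = 334 mm, Ī = 195 840 mm⁴.
Centroid: ȳ = ΣA·y / ΣA = 153.43 mm.
Transfer each piece to the centroidal x-axis using Ī + A·d² with d = y − 153.43:
  bottom plate: d = -142.43 mm → contributes +116 270 698 mm⁴
  web plate: d = 18.569 mm → contributes +32 948 126 mm⁴
  top plate: d = 180.57 mm → contributes +133 224 277 mm⁴
Total I = 282 443 101 mm⁴.

Ix ≈ 2.82 × 10⁸ mm⁴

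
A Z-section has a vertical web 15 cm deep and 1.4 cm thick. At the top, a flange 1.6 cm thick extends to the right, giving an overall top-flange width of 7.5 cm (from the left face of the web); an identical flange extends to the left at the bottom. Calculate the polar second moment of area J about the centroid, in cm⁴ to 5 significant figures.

Break the section into simple shapes (no overlaps), measuring from the bottom-left corner of the bounding box.
Web: 1.4 × 15, A = 21 cm², y = 7.5 cm, Ī = 393.75 cm⁴.
Top flange (beyond web): 6.1 × 1.6, A = 9.76 cm², y = 14.2 cm, Ī = 2.082133 cm⁴.
Bottom flange (beyond web): 6.1 × 1.6, A = 9.76 cm², y = 0.8 cm, Ī = 2.082133 cm⁴.
Centroid: ȳ = ΣA·y / ΣA = 7.5 cm.
Transfer each piece to the centroidal x-axis using Ī + A·d² with d = y − 7.5:
  web: d = 0 cm → contributes +393.75 cm⁴
  top flange (beyond web): d = 6.7 cm → contributes +440.2085 cm⁴
  bottom flange (beyond web): d = -6.7 cm → contributes +440.2085 cm⁴
Total I = 1274.167 cm⁴.
For the y-axis: x̄ = 6.8 cm.
Repeating about the centroidal y-axis gives I_y = 338.4583 cm⁴.
Polar second moment: J = I_x + I_y = 1612.625 cm⁴.

J ≈ 1612.6 cm⁴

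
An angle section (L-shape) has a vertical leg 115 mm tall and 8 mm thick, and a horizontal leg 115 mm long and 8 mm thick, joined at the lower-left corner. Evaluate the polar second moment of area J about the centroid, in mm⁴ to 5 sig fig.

Split into non-overlapping primitives; take the origin at the lower-left of the bounding box.
Vertical leg: 8 × 115, A = 920 mm², y = 57.5 mm, Ī = 1 013 917 mm⁴.
Horizontal leg (remainder): 107 × 8, A = 856 mm², y = 4 mm, Ī = 4565.333 mm⁴.
Centroid: ȳ = ΣA·y / ΣA = 31.71396 mm.
Transfer each piece to the centroidal x-axis using Ī + A·d² with d = y − 31.71396:
  vertical leg: d = 25.78604 mm → contributes +1 625 643 mm⁴
  horizontal leg (remainder): d = -27.71396 mm → contributes +662027.9 mm⁴
Total I = 2 287 671 mm⁴.
For the y-axis: x̄ = 31.71396 mm.
Repeating about the centroidal y-axis gives I_y = 2 287 671 mm⁴.
Polar second moment: J = I_x + I_y = 4 575 341 mm⁴.

J ≈ 4.5753 × 10⁶ mm⁴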